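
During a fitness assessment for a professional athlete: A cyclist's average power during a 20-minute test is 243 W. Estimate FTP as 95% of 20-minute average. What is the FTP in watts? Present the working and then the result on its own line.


FTP = 20-min power * 0.95
= 243 * 0.95
= 230.85 W

230.85 W


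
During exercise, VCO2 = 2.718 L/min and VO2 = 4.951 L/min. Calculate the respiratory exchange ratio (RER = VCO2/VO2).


RER = VCO2 / VO2
= 2.718 / 4.951
= 0.549

0.549


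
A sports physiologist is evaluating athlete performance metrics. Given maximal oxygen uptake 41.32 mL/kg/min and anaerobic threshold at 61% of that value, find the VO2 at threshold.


Percentage as decimal = 0.61
VO2 at AT = 41.32 * 0.61 = 25.21 mL/kg/min

25.21 mL/kg/min


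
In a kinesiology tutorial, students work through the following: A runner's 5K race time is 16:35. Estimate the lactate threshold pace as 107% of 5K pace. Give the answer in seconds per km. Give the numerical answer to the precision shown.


Total race time = 16*60 + 35 = 995 seconds
5K pace = 995 / 5 = 199.0 sec/km
LT pace = 199.0 * 1.07 = 212.93 sec/km

212.93 s/km


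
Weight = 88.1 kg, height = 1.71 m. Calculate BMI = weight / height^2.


height^2 = 1.71^2 = 2.9241
BMI = 88.1 / 2.9241 = 30.13 kg/m^2

30.13 kg/m^2


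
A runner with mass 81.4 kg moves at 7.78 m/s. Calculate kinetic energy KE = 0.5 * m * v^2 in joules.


v^2 = 7.78^2 = 60.5284
KE = 0.5 * 81.4 * 60.5284
= 2463.51 J

2463.51 J


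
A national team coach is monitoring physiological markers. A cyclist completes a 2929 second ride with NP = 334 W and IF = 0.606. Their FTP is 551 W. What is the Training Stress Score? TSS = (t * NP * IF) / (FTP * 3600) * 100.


t * NP * IF = 2929 * 334 * 0.606 = 592841.316
FTP * 3600 = 1983600
TSS = (592841.316 / 1983600) * 100 = 29.89

29.89 TSS


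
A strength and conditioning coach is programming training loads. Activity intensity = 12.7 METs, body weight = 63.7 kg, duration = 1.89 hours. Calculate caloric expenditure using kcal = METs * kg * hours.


kcal = 12.7 * 63.7 * 1.89
= 808.99 * 1.89
= 1528.99 kcal

1528.99 kcal


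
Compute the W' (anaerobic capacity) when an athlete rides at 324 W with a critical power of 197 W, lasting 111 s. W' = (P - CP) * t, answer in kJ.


Above-CP power = 127 W
Duration = 111 s
W' = 127 * 111 = 14097 J
Convert: 14097 / 1000 = 14.097 kJ

14.097 kJ


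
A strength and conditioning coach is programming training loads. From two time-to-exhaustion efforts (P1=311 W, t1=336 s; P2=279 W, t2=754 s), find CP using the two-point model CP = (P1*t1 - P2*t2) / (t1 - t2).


Work in trial 1 = 104496 J
Work in trial 2 = 210366 J
Delta work = -105870 J
Delta time = -418 s
CP = -105870 / -418 = 253.28 W

253.28 W


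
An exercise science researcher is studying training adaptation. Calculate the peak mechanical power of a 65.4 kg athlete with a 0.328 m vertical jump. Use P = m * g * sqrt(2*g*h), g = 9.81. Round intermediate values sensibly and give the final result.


First, sqrt(2gh) = sqrt(2 * 9.81 * 0.328)
= sqrt(6.43536) = 2.536801 m/s
Power = 65.4 * 9.81 * 2.536801 = 1627.55 W

1627.55 W


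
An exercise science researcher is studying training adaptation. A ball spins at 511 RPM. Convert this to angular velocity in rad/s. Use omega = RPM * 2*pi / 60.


omega = 511 * 2 * pi / 60
= 511 * 6.28318531 / 60
= 3210.708 / 60
= 53.512 rad/s

53.512 rad/s


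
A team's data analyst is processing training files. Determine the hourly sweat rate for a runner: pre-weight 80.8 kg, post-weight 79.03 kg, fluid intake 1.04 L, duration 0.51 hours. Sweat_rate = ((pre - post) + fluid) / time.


Mass lost = 80.8 - 79.03 = 1.77 kg
Add fluid consumed: 1.77 + 1.04 = 2.81 L total sweat
Sweat rate = 2.81 / 0.51 = 5.51 L/h

5.51 L/h


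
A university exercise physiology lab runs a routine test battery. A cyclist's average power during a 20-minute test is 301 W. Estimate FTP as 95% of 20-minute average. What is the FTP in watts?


FTP = 20-min power * 0.95
= 301 * 0.95
= 285.95 W

285.95 W


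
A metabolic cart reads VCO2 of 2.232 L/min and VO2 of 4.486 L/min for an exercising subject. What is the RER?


RER = VCO2 / VO2 = 2.232 / 4.486 = 0.4975

0.4975


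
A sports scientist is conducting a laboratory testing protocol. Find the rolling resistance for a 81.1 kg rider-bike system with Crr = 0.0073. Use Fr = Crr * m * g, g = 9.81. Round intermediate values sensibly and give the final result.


m * g = 81.1 * 9.81 = 795.591 N
Fr = 0.0073 * 795.591 = 5.808 N

5.808 N


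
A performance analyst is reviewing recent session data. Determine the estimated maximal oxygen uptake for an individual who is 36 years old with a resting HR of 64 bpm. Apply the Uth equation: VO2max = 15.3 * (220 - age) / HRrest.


HRmax = 220 - 36 = 184
VO2max = 15.3 * (184 / 64)
= 15.3 * 2.875
= 43.99 mL/kg/min

43.99 mL/kg/min


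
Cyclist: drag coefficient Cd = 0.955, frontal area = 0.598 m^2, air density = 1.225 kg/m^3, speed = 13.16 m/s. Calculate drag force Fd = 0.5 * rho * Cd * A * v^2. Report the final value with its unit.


v^2 = 13.16^2 = 173.1856
Fd = 0.5 * 1.225 * 0.955 * 0.598 * 173.1856
= 60.579 N

60.579 N


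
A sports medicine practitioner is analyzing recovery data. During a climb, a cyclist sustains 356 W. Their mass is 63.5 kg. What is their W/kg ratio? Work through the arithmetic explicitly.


Power-to-weight = 356 W / 63.5 kg
= 5.606 W/kg

5.606 W/kg


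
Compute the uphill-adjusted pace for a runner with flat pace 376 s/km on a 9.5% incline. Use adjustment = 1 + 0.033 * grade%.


Adjustment factor = 1 + 0.033 * 9.5 = 1.3135
Grade-adjusted pace = 376 * 1.3135 = 493.88 s/km

493.88 s/km


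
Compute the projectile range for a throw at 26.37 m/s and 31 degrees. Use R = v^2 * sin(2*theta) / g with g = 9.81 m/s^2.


Two times the angle = 62 degrees
sin(62) = 0.882948
R = 695.3769 * 0.882948 / 9.81 = 62.587 m

62.587 m


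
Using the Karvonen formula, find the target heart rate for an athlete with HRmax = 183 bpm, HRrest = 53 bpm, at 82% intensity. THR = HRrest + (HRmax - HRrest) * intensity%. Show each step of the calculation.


HRR = 183 - 53 = 130
THR = 53 + 130 * 0.82
= 53 + 106.6
= 159.6 bpm

159.6 bpm


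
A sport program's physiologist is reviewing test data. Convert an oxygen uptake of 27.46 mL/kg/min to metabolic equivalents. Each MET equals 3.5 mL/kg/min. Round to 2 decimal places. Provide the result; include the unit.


One MET = 3.5 mL/kg/min
Number of METs = 27.46 / 3.5
= 7.85 METs

7.85 METs


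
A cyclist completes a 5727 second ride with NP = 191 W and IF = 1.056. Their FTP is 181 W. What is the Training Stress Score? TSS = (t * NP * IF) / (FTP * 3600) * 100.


t * NP * IF = 5727 * 191 * 1.056 = 1155112.992
FTP * 3600 = 651600
TSS = (1155112.992 / 651600) * 100 = 177.27

177.27 TSS


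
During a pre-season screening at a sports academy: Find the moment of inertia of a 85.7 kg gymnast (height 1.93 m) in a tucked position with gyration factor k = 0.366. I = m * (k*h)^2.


Radius of gyration = 0.366 * 1.93 = 0.70638 m
I = 85.7 * 0.70638^2
= 85.7 * 0.498973
= 42.762 kg*m^2

42.762 kg*m^2


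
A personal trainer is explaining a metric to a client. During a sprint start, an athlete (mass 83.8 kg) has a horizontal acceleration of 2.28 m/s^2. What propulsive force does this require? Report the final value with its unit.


Propulsive force = mass * acceleration
= 83.8 kg * 2.28 m/s^2
= 191.06 N

191.06 N


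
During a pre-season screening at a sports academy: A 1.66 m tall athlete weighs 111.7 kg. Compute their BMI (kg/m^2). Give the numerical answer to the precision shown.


height^2 = 2.7556 m^2
BMI = 111.7 / 2.7556 = 40.54 kg/m^2

40.54 kg/m^2


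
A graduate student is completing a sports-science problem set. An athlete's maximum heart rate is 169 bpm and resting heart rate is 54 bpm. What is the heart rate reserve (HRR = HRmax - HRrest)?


HRR = HRmax - HRrest
= 169 - 54
= 115 bpm

115 bpm


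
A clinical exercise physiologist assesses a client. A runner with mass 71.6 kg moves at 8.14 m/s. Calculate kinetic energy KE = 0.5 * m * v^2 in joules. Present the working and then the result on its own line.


v^2 = 8.14^2 = 66.2596
KE = 0.5 * 71.6 * 66.2596
= 2372.09 J

2372.09 J


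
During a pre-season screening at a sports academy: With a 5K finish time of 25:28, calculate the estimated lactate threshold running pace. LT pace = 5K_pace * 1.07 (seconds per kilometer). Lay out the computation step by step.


Race duration = 1528 s for 5 km
Average pace = 1528 / 5 = 305.6 s/km
LT pace = 305.6 * 1.07
= 326.99 s/km

326.99 s/km


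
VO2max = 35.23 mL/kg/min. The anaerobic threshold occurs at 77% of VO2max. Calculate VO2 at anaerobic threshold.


AT fraction = 77 / 100 = 0.77
AT VO2 = 35.23 * 0.77
= 27.13 mL/kg/min

27.13 mL/kg/min


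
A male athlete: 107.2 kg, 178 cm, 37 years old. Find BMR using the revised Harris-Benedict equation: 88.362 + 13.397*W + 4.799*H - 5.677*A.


Intercept = 88.362
Weight contribution = 13.397 * 107.2 = 1436.1584
Height contribution = 4.799 * 178 = 854.222
Age contribution = 5.677 * 37 = 210.049
BMR = 88.362 + 1436.1584 + 854.222 - 210.049
= 2168.69 kcal/day

2168.69 kcal/day


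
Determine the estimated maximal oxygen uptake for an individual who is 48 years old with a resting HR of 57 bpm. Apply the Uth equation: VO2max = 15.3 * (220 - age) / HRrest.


HRmax = 220 - 48 = 172
VO2max = 15.3 * (172 / 57)
= 15.3 * 3.0175
= 46.17 mL/kg/min

46.17 mL/kg/min


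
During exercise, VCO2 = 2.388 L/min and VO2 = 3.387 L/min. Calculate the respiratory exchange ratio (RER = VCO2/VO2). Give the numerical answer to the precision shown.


RER = VCO2 / VO2
= 2.388 / 3.387
= 0.705

0.705


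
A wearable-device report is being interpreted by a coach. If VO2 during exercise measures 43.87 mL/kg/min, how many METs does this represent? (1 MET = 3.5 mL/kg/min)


METs = VO2 / 3.5 = 43.87 / 3.5 = 12.53

12.53 METs


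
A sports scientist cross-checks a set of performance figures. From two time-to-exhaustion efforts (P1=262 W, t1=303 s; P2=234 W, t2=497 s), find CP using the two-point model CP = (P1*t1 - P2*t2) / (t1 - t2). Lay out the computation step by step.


Work in trial 1 = 79386 J
Work in trial 2 = 116298 J
Delta work = -36912 J
Delta time = -194 s
CP = -36912 / -194 = 190.27 W

190.27 W


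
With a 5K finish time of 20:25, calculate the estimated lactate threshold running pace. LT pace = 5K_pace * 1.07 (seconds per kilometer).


Race duration = 1225 s for 5 km
Average pace = 1225 / 5 = 245.0 s/km
LT pace = 245.0 * 1.07
= 262.15 s/km

262.15 s/km


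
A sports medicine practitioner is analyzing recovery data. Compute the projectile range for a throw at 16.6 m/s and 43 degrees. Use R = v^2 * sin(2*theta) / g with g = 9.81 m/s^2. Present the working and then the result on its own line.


Two times the angle = 86 degrees
sin(86) = 0.997564
R = 275.56 * 0.997564 / 9.81 = 28.021 m

28.021 m


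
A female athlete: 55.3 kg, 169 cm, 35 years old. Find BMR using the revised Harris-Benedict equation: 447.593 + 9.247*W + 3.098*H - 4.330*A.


Intercept = 447.593
Weight contribution = 9.247 * 55.3 = 511.3591
Height contribution = 3.098 * 169 = 523.562
Age contribution = 4.33 * 35 = 151.55
BMR = 447.593 + 511.3591 + 523.562 - 151.55
= 1330.96 kcal/day

1330.96 kcal/day


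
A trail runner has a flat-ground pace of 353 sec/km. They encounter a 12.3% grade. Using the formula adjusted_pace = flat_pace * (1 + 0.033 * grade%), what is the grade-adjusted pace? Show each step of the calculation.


Grade factor = 1 + 0.033 * 12.3 = 1.4059
Adjusted = 353 * 1.4059 = 496.28 sec/km

496.28 s/km


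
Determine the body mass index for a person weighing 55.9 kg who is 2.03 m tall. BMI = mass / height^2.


BMI = mass / height^2
= 55.9 / 2.03^2
= 55.9 / 4.1209
= 13.56 kg/m^2

13.56 kg/m^2


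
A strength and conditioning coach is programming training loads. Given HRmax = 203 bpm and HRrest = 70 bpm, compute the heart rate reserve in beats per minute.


Heart rate reserve = maximum HR minus resting HR
HRR = 203 - 70 = 133 bpm

133 bpm


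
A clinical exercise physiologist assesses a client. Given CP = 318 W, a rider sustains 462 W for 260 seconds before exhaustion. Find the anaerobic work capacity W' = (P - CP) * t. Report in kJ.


Excess power = 462 - 318 = 144 W
Work above CP = 144 * 260 = 37440 J
W' = 37.44 kJ

37.44 kJ


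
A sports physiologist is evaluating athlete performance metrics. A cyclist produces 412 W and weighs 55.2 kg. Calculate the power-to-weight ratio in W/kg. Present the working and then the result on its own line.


P/W = power / mass
= 412 / 55.2
= 7.464 W/kg

7.464 W/kg


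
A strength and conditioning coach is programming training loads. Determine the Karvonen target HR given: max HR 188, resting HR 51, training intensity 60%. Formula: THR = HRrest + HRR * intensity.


HRR = HRmax - HRrest = 188 - 51 = 137
THR = 51 + 137 * 0.6
= 133.2 bpm

133.2 bpm


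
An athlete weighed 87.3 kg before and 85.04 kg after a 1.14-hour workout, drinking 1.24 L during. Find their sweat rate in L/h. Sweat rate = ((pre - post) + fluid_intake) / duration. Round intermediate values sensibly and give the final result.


Body mass change = 2.26 kg
Total sweat loss = 2.26 + 1.24 = 3.5 L
Rate = 3.5 / 1.14 = 3.07 L/h

3.07 L/h


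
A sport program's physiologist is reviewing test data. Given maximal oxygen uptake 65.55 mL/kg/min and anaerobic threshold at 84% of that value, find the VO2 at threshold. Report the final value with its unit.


Percentage as decimal = 0.84
VO2 at AT = 65.55 * 0.84 = 55.06 mL/kg/min

55.06 mL/kg/min


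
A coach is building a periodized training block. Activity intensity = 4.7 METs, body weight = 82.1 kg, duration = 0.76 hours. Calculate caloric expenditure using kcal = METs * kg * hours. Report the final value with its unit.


kcal = 4.7 * 82.1 * 0.76
= 385.87 * 0.76
= 293.26 kcal

293.26 kcal


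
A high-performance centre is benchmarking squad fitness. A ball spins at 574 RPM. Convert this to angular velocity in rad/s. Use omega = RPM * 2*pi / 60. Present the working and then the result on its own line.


omega = 574 * 2 * pi / 60
= 574 * 6.28318531 / 60
= 3606.548 / 60
= 60.109 rad/s

60.109 rad/s


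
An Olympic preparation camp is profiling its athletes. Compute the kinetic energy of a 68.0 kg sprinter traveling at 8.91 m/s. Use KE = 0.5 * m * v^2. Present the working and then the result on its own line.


Velocity squared = 79.3881
KE = 0.5 * 68.0 * 79.3881 = 2699.2 J

2699.2 J


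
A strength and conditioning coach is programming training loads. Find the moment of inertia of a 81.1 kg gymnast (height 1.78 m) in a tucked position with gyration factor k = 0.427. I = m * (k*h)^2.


Radius of gyration = 0.427 * 1.78 = 0.76006 m
I = 81.1 * 0.76006^2
= 81.1 * 0.577691
= 46.851 kg*m^2

46.851 kg*m^2


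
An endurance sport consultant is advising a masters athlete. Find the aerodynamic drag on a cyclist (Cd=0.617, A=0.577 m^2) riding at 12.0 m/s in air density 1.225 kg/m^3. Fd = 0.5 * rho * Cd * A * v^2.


Fd = 0.5 * 1.225 * 0.617 * 0.577 * 12.0^2
= 0.5 * 1.225 * 0.617 * 0.577 * 144.0
= 31.4 N

31.4 N


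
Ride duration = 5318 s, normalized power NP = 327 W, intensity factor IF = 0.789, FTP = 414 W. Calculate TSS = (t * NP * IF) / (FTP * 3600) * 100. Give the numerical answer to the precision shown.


Numerator = 5318 * 327 * 0.789 = 1372059.954
Denominator = 414 * 3600 = 1490400
TSS = 1372059.954 / 1490400 * 100
= 92.06

92.06 TSS


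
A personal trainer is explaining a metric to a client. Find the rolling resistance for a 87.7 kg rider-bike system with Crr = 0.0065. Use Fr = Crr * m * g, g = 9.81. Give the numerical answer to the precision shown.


m * g = 87.7 * 9.81 = 860.337 N
Fr = 0.0065 * 860.337 = 5.592 N

5.592 N


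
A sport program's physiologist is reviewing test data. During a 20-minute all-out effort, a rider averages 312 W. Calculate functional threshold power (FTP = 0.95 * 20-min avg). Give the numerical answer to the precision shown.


FTP = 0.95 * 312
= 296.4 W

296.4 W


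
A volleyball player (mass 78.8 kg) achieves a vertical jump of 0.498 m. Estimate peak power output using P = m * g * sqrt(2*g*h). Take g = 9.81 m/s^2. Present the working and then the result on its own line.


2 * g * h = 2 * 9.81 * 0.498 = 9.77076
sqrt(9.77076) = 3.125821 m/s
P = 78.8 * 9.81 * 3.125821 = 2416.35 W

2416.35 W


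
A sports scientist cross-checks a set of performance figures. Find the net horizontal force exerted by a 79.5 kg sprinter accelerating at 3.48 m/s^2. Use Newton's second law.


Newton's second law: F = m * a
F = 79.5 * 3.48 = 276.66 N

276.66 N


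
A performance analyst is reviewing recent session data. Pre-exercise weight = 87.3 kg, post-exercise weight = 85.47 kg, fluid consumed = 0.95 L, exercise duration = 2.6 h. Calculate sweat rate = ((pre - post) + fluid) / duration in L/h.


Weight loss = 87.3 - 85.47 = 1.83 kg (approx L)
Total sweat = 1.83 + 0.95 = 2.78 L
Sweat rate = 2.78 / 2.6 = 1.069 L/h

1.069 L/h


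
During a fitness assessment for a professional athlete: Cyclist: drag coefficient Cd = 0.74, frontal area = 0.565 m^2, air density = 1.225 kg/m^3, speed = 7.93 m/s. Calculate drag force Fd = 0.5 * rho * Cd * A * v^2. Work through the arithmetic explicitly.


v^2 = 7.93^2 = 62.8849
Fd = 0.5 * 1.225 * 0.74 * 0.565 * 62.8849
= 16.104 N

16.104 N


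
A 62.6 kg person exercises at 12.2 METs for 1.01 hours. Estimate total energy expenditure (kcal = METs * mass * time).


Energy = METs * mass(kg) * time(h)
= 12.2 * 62.6 * 1.01
= 771.36 kcal

771.36 kcal


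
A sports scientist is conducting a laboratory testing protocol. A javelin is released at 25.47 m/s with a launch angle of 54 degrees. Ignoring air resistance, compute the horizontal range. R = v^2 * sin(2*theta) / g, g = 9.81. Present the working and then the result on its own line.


Launch speed squared = 648.7209
sin(2 * 54 deg) = 0.951057
Range = 648.7209 * 0.951057 / 9.81
= 62.892 m

62.892 m


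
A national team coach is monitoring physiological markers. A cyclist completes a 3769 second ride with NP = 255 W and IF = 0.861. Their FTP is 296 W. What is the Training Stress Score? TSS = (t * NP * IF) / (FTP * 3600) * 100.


t * NP * IF = 3769 * 255 * 0.861 = 827502.795
FTP * 3600 = 1065600
TSS = (827502.795 / 1065600) * 100 = 77.66

77.66 TSS


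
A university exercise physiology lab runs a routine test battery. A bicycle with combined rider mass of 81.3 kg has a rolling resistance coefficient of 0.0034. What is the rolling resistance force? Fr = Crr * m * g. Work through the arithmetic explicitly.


Fr = 0.0034 * 81.3 * 9.81
= 0.27642 * 9.81
= 2.712 N

2.712 N


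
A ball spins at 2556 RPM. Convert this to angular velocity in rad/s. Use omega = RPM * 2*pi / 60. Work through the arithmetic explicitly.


omega = 2556 * 2 * pi / 60
= 2556 * 6.28318531 / 60
= 16059.822 / 60
= 267.664 rad/s

267.664 rad/s


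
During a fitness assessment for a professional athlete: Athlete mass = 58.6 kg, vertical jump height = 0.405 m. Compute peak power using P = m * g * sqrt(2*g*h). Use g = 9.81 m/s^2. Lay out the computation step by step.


sqrt(2 * 9.81 * 0.405) = sqrt(7.9461) = 2.818883 m/s
P = 58.6 * 9.81 * 2.818883
= 1620.48 W

1620.48 W


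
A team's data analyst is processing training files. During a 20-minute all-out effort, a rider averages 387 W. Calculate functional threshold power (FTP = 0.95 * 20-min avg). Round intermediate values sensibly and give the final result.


FTP = 0.95 * 387
= 367.65 W

367.65 W


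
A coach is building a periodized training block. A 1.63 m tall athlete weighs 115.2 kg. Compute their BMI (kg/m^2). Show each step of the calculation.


height^2 = 2.6569 m^2
BMI = 115.2 / 2.6569 = 43.36 kg/m^2

43.36 kg/m^2


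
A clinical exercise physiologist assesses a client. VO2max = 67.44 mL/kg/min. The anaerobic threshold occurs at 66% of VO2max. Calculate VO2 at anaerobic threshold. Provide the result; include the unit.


AT fraction = 66 / 100 = 0.66
AT VO2 = 67.44 * 0.66
= 44.51 mL/kg/min

44.51 mL/kg/min


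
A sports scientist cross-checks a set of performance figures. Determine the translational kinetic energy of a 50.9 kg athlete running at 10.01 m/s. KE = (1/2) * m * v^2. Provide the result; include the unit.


KE = 0.5 * m * v^2
= 0.5 * 50.9 * 10.01^2
= 0.5 * 50.9 * 100.2001
= 2550.09 J

2550.09 J


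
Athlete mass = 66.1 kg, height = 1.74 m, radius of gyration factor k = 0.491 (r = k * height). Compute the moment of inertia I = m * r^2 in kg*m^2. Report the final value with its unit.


r = k * height = 0.491 * 1.74 = 0.85434 m
r^2 = 0.85434^2 = 0.729897
I = 66.1 * 0.729897 = 48.246 kg*m^2

48.246 kg*m^2


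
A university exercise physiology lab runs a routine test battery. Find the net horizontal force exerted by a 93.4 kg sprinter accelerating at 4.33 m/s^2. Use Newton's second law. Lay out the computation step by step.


Newton's second law: F = m * a
F = 93.4 * 4.33 = 404.42 N

404.42 N


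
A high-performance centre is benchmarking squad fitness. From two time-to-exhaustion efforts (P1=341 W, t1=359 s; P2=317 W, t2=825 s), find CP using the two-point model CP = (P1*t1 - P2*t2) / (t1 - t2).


Work in trial 1 = 122419 J
Work in trial 2 = 261525 J
Delta work = -139106 J
Delta time = -466 s
CP = -139106 / -466 = 298.51 W

298.51 W


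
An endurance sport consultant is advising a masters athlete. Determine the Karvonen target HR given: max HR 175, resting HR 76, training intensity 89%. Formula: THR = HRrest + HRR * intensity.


HRR = HRmax - HRrest = 175 - 76 = 99
THR = 76 + 99 * 0.89
= 164.11 bpm

164.11 bpm


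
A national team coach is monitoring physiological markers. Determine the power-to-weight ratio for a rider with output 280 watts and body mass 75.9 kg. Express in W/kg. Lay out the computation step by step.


P/W = 280 / 75.9 = 3.689 W/kg

3.689 W/kg


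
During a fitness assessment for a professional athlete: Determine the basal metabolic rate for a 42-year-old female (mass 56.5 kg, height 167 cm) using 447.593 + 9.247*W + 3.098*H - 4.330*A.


BMR = 447.593 + 9.247*56.5 + 3.098*167 - 4.330*42
= 1305.55 kcal/day

1305.55 kcal/day


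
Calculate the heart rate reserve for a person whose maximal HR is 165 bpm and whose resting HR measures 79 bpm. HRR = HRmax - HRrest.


HRmax = 165 bpm
HRrest = 79 bpm
HRR = 165 - 79 = 86 bpm

86 bpm


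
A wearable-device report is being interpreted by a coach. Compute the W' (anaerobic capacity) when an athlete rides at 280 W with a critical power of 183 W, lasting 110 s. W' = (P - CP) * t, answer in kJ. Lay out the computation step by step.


Above-CP power = 97 W
Duration = 110 s
W' = 97 * 110 = 10670 J
Convert: 10670 / 1000 = 10.67 kJ

10.67 kJ


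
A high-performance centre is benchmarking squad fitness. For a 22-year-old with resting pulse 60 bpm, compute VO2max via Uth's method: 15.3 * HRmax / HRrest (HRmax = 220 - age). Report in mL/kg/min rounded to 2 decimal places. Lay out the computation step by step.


Step 1: HRmax = 220 - 22 = 198 bpm
Step 2: Ratio = 198 / 60 = 3.3
Step 3: VO2max = 15.3 * 3.3 = 50.49 mL/kg/min

50.49 mL/kg/min


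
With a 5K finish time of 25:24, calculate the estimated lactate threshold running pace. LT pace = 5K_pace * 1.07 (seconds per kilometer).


Race duration = 1524 s for 5 km
Average pace = 1524 / 5 = 304.8 s/km
LT pace = 304.8 * 1.07
= 326.14 s/km

326.14 s/km


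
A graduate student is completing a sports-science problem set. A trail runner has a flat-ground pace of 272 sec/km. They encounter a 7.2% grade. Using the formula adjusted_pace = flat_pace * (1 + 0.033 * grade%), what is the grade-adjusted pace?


Grade factor = 1 + 0.033 * 7.2 = 1.2376
Adjusted = 272 * 1.2376 = 336.63 sec/km

336.63 s/km


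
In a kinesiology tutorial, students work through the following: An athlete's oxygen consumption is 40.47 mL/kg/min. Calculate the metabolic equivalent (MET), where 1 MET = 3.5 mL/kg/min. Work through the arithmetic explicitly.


MET = VO2 / 3.5
= 40.47 / 3.5
= 11.56 METs

11.56 METs


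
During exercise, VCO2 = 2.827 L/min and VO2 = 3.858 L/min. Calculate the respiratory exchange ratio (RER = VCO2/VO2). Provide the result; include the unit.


RER = VCO2 / VO2
= 2.827 / 3.858
= 0.7328

0.7328


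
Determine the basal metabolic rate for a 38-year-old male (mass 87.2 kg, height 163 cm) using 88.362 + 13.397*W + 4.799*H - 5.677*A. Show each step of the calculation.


BMR = 88.362 + 13.397*87.2 + 4.799*163 - 5.677*38
= 1823.09 kcal/day

1823.09 kcal/day


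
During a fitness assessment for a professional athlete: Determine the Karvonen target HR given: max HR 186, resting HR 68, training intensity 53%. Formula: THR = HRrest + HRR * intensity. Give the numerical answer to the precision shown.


HRR = HRmax - HRrest = 186 - 68 = 118
THR = 68 + 118 * 0.53
= 130.54 bpm

130.54 bpm


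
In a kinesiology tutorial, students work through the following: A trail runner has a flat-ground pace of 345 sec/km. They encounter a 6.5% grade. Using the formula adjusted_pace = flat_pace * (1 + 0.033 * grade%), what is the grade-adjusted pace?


Grade factor = 1 + 0.033 * 6.5 = 1.2145
Adjusted = 345 * 1.2145 = 419.0 sec/km

419.0 s/km


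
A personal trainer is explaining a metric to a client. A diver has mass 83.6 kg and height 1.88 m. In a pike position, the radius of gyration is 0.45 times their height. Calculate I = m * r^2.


r = 0.45 * 1.88 = 0.846 m
I = m * r^2 = 83.6 * 0.715716 = 59.834 kg*m^2

59.834 kg*m^2


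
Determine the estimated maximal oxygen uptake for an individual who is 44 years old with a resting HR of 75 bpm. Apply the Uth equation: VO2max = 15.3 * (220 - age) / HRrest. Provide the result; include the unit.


HRmax = 220 - 44 = 176
VO2max = 15.3 * (176 / 75)
= 15.3 * 2.3467
= 35.9 mL/kg/min

35.9 mL/kg/min


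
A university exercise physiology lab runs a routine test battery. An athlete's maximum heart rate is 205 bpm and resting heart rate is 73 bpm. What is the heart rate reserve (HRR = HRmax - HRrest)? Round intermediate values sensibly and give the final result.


HRR = HRmax - HRrest
= 205 - 73
= 132 bpm

132 bpm


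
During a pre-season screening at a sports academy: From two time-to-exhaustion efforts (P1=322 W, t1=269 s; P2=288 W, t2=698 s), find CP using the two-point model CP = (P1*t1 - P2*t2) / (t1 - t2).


Work in trial 1 = 86618 J
Work in trial 2 = 201024 J
Delta work = -114406 J
Delta time = -429 s
CP = -114406 / -429 = 266.68 W

266.68 W


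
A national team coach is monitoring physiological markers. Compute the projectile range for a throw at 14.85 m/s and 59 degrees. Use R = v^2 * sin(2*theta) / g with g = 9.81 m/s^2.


Two times the angle = 118 degrees
sin(118) = 0.882948
R = 220.5225 * 0.882948 / 9.81 = 19.848 m

19.848 m


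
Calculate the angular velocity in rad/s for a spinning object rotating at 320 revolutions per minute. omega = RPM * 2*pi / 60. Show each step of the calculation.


omega = RPM * 2*pi / 60
= 320 * 6.28318531 / 60
= 33.51 rad/s

33.51 rad/s


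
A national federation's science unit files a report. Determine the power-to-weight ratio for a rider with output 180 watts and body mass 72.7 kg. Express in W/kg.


P/W = 180 / 72.7 = 2.476 W/kg

2.476 W/kg


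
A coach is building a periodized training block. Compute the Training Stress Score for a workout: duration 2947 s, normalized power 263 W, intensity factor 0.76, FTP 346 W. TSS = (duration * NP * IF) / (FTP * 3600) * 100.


Product = 2947 * 263 * 0.76 = 589046.36
Base = 346 * 3600 = 1245600
TSS = 589046.36 / 1245600 * 100 = 47.29

47.29 TSS


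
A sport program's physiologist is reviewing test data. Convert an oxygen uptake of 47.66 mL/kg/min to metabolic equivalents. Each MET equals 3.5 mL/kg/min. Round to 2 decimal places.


One MET = 3.5 mL/kg/min
Number of METs = 47.66 / 3.5
= 13.62 METs

13.62 METs


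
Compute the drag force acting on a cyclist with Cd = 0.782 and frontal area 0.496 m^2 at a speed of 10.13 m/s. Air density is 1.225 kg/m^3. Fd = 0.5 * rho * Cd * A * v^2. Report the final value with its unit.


Step 1: v^2 = 102.6169
Step 2: Fd = 0.5 * 1.225 * 0.782 * 0.496 * 102.6169
= 24.379 N

24.379 N


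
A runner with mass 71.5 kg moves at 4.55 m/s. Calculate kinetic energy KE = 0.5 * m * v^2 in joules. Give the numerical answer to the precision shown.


v^2 = 4.55^2 = 20.7025
KE = 0.5 * 71.5 * 20.7025
= 740.11 J

740.11 J


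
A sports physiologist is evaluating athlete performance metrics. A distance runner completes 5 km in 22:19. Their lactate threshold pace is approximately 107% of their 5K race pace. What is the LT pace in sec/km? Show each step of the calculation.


Convert to seconds: 22 min 19 s = 1339 s
Pace per km = 1339 / 5 = 267.8 s/km
LT pace = 267.8 * 1.07 = 286.55 s/km

286.55 s/km


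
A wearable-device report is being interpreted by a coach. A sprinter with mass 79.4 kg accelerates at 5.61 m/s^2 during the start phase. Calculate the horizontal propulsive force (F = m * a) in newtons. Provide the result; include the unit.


F = m * a
= 79.4 * 5.61
= 445.43 N

445.43 N


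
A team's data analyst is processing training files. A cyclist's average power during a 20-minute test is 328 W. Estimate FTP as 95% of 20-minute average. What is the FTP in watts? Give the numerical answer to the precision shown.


FTP = 20-min power * 0.95
= 328 * 0.95
= 311.6 W

311.6 W


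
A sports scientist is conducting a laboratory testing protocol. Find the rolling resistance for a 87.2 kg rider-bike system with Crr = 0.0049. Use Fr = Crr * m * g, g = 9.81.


m * g = 87.2 * 9.81 = 855.432 N
Fr = 0.0049 * 855.432 = 4.192 N

4.192 N


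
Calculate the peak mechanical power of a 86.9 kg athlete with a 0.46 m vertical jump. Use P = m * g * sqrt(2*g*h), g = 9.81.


First, sqrt(2gh) = sqrt(2 * 9.81 * 0.46)
= sqrt(9.0252) = 3.004197 m/s
Power = 86.9 * 9.81 * 3.004197 = 2561.04 W

2561.04 W


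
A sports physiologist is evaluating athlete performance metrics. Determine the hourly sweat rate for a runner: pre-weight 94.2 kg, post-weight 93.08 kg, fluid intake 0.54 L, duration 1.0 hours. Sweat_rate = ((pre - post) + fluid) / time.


Mass lost = 94.2 - 93.08 = 1.12 kg
Add fluid consumed: 1.12 + 0.54 = 1.66 L total sweat
Sweat rate = 1.66 / 1.0 = 1.66 L/h

1.66 L/h


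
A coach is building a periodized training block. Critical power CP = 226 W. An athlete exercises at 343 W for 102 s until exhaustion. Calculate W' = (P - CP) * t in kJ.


P - CP = 343 - 226 = 117 W
W' = 117 * 102 = 11934 J
= 11934 / 1000 = 11.934 kJ

11.934 kJ


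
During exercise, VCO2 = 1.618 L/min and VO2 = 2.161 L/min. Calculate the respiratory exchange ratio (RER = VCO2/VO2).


RER = VCO2 / VO2
= 1.618 / 2.161
= 0.7487

0.7487


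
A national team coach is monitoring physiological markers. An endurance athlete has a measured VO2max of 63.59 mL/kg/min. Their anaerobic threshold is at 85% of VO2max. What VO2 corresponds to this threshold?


Anaerobic threshold VO2 = VO2max * 85%
= 63.59 * 0.85
= 54.05 mL/kg/min

54.05 mL/kg/min


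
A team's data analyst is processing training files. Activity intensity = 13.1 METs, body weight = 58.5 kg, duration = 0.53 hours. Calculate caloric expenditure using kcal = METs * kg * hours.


kcal = 13.1 * 58.5 * 0.53
= 766.35 * 0.53
= 406.17 kcal

406.17 kcal


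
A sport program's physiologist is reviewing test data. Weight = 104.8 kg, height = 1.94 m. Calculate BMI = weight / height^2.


height^2 = 1.94^2 = 3.7636
BMI = 104.8 / 3.7636 = 27.85 kg/m^2

27.85 kg/m^2


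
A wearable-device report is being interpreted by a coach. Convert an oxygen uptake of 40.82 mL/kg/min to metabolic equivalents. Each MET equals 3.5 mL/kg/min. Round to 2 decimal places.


One MET = 3.5 mL/kg/min
Number of METs = 40.82 / 3.5
= 11.66 METs

11.66 METs


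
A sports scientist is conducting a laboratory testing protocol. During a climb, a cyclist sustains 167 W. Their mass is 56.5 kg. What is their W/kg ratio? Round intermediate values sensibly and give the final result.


Power-to-weight = 167 W / 56.5 kg
= 2.956 W/kg

2.956 W/kg


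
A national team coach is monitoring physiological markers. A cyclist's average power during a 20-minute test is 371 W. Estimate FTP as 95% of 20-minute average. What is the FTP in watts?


FTP = 20-min power * 0.95
= 371 * 0.95
= 352.45 W

352.45 W


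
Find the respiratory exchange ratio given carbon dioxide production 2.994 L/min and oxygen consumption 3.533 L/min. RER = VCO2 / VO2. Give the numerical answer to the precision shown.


VCO2 = 2.994 L/min
VO2 = 3.533 L/min
RER = 2.994 / 3.533 = 0.8474

0.8474


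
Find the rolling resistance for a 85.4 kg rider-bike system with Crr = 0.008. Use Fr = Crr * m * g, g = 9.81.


m * g = 85.4 * 9.81 = 837.774 N
Fr = 0.008 * 837.774 = 6.702 N

6.702 N


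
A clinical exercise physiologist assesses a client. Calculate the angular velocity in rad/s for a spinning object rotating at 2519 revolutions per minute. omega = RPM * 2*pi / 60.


omega = RPM * 2*pi / 60
= 2519 * 6.28318531 / 60
= 263.789 rad/s

263.789 rad/s


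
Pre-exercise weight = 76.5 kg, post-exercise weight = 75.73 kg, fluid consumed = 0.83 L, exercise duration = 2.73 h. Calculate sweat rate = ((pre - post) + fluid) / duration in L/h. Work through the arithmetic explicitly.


Weight loss = 76.5 - 75.73 = 0.77 kg (approx L)
Total sweat = 0.77 + 0.83 = 1.6 L
Sweat rate = 1.6 / 2.73 = 0.586 L/h

0.586 L/h


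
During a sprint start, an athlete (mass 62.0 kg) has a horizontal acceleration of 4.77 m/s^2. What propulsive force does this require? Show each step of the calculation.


Propulsive force = mass * acceleration
= 62.0 kg * 4.77 m/s^2
= 295.74 N

295.74 N


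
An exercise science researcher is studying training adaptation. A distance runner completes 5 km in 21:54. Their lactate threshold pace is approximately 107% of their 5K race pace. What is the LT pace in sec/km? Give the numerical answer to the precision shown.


Convert to seconds: 21 min 54 s = 1314 s
Pace per km = 1314 / 5 = 262.8 s/km
LT pace = 262.8 * 1.07 = 281.2 s/km

281.2 s/km


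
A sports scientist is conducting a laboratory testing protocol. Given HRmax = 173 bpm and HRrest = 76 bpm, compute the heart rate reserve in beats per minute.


Heart rate reserve = maximum HR minus resting HR
HRR = 173 - 76 = 97 bpm

97 bpm


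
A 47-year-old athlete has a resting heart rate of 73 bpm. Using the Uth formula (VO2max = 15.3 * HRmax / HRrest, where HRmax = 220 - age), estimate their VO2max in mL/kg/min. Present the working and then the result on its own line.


HRmax = 220 - 47 = 173 bpm
Ratio = HRmax / HRrest = 173 / 73 = 2.3699
VO2max = 15.3 * 2.3699 = 36.26 mL/kg/min

36.26 mL/kg/min


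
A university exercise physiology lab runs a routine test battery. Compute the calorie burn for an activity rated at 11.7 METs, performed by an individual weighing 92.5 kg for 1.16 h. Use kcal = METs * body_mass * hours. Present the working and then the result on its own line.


Product of METs and mass = 11.7 * 92.5 = 1082.25
Total kcal = 1082.25 * 1.16 = 1255.41 kcal

1255.41 kcal


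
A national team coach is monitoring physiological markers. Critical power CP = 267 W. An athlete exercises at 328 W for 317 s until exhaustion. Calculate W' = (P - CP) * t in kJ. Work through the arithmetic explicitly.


P - CP = 328 - 267 = 61 W
W' = 61 * 317 = 19337 J
= 19337 / 1000 = 19.337 kJ

19.337 kJ


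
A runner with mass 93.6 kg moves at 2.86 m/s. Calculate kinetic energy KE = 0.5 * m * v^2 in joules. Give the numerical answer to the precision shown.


v^2 = 2.86^2 = 8.1796
KE = 0.5 * 93.6 * 8.1796
= 382.81 J

382.81 J


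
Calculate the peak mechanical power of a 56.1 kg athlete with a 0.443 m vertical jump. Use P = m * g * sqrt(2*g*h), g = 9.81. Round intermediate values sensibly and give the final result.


First, sqrt(2gh) = sqrt(2 * 9.81 * 0.443)
= sqrt(8.69166) = 2.948162 m/s
Power = 56.1 * 9.81 * 2.948162 = 1622.49 W

1622.49 W


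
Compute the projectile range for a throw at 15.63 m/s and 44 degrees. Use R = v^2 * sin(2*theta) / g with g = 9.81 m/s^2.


Two times the angle = 88 degrees
sin(88) = 0.999391
R = 244.2969 * 0.999391 / 9.81 = 24.888 m

24.888 m


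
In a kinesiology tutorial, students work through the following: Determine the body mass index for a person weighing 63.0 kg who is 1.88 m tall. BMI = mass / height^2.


BMI = mass / height^2
= 63.0 / 1.88^2
= 63.0 / 3.5344
= 17.82 kg/m^2

17.82 kg/m^2


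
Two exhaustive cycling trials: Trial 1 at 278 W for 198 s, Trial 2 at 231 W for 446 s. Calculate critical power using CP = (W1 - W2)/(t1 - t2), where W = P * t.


W1 = 278 * 198 = 55044 J
W2 = 231 * 446 = 103026 J
CP = (55044 - 103026) / (198 - 446)
= -47982 / -248
= 193.48 W

193.48 W


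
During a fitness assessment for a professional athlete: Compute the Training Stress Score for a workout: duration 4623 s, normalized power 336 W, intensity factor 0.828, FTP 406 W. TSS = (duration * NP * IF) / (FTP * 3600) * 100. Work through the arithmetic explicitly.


Product = 4623 * 336 * 0.828 = 1286155.584
Base = 406 * 3600 = 1461600
TSS = 1286155.584 / 1461600 * 100 = 88.0

88.0 TSS


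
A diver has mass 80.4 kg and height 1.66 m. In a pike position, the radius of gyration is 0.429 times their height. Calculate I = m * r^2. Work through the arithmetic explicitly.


r = 0.429 * 1.66 = 0.71214 m
I = m * r^2 = 80.4 * 0.507143 = 40.774 kg*m^2

40.774 kg*m^2


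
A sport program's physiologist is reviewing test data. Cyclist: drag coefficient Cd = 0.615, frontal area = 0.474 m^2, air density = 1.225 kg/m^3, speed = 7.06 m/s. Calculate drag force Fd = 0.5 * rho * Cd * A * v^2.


v^2 = 7.06^2 = 49.8436
Fd = 0.5 * 1.225 * 0.615 * 0.474 * 49.8436
= 8.9 N

8.9 N


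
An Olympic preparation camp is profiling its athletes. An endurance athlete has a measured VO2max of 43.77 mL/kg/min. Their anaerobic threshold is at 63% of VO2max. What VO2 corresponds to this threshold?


Anaerobic threshold VO2 = VO2max * 63%
= 43.77 * 0.63
= 27.58 mL/kg/min

27.58 mL/kg/min


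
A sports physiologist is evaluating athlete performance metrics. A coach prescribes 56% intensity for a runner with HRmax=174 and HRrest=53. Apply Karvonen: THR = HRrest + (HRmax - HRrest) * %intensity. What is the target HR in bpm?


Heart rate reserve = 174 - 53 = 121
Intensity fraction = 56 / 100 = 0.56
THR = 53 + 121 * 0.56 = 120.76 bpm

120.76 bpm


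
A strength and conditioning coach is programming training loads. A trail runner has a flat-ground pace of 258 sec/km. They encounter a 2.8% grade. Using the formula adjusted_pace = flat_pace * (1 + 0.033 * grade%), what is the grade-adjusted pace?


Grade factor = 1 + 0.033 * 2.8 = 1.0924
Adjusted = 258 * 1.0924 = 281.84 sec/km

281.84 s/km


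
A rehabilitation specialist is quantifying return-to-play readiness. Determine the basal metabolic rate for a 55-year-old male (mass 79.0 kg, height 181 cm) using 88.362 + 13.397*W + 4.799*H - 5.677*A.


BMR = 88.362 + 13.397*79.0 + 4.799*181 - 5.677*55
= 1703.11 kcal/day

1703.11 kcal/day


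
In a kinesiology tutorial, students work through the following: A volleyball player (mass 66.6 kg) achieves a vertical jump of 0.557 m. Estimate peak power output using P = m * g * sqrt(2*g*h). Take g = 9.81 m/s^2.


2 * g * h = 2 * 9.81 * 0.557 = 10.92834
sqrt(10.92834) = 3.305804 m/s
P = 66.6 * 9.81 * 3.305804 = 2159.83 W

2159.83 W


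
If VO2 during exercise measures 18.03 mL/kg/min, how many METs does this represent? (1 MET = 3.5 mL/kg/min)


METs = VO2 / 3.5 = 18.03 / 3.5 = 5.15

5.15 METs
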